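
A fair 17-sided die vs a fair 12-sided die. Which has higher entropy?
17-sided die

Both are uniform distributions; for uniform over n outcomes, H = log₂(n). H(17-sided) = log₂(17) = 4.087 bits and H(12-sided) = log₂(12) = 3.585 bits. More outcomes in a uniform distribution means higher entropy.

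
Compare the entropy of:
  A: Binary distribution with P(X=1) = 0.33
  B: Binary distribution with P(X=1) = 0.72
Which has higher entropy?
A

For binary distributions, entropy is maximized at p=0.5 and decreases as p moves toward 0 or 1.

H(A) = H(0.33) = 0.9149 bits
H(B) = H(0.72) = 0.8555 bits

Distribution A (p=0.33) is closer to uniform (p=0.5), so it has higher entropy.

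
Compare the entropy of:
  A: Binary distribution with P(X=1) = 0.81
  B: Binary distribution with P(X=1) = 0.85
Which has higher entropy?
A

For binary distributions, entropy is maximized at p=0.5 and decreases as p moves toward 0 or 1.

H(A) = H(0.81) = 0.7015 bits
H(B) = H(0.85) = 0.6098 bits

Distribution A (p=0.81) is closer to uniform (p=0.5), so it has higher entropy.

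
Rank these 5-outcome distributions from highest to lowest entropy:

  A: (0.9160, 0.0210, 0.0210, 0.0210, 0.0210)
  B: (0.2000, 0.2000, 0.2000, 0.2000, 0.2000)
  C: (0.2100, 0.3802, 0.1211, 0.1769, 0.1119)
B > C > A

Key insight: Entropy is maximized by uniform distributions and minimized by concentrated distributions.

- Uniform distributions have maximum entropy log₂(5) = 2.3219 bits
- The more "peaked" or concentrated a distribution, the lower its entropy

Entropies:
  H(A) = 0.5841 bits
  H(B) = 2.3219 bits
  H(C) = 2.1676 bits

Ranking: B > C > A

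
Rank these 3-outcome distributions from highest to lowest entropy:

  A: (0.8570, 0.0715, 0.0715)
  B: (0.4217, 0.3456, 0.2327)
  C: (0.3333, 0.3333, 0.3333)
C > B > A

Key insight: Entropy is maximized by uniform distributions and minimized by concentrated distributions.

- Uniform distributions have maximum entropy log₂(3) = 1.5850 bits
- The more "peaked" or concentrated a distribution, the lower its entropy

Entropies:
  H(A) = 0.7350 bits
  H(B) = 1.5446 bits
  H(C) = 1.5850 bits

Ranking: C > B > A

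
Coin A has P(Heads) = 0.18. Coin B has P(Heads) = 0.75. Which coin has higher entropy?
B

For binary distributions, entropy is maximized at p=0.5 and decreases as p moves toward 0 or 1.

H(A) = H(0.18) = 0.6801 bits
H(B) = H(0.75) = 0.8113 bits

Distribution B (p=0.75) is closer to uniform (p=0.5), so it has higher entropy.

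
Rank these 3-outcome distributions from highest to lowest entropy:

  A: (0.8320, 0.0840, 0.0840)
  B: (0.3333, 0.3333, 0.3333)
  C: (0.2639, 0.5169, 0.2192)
B > C > A

Key insight: Entropy is maximized by uniform distributions and minimized by concentrated distributions.

- Uniform distributions have maximum entropy log₂(3) = 1.5850 bits
- The more "peaked" or concentrated a distribution, the lower its entropy

Entropies:
  H(A) = 0.8211 bits
  H(B) = 1.5850 bits
  H(C) = 1.4792 bits

Ranking: B > C > A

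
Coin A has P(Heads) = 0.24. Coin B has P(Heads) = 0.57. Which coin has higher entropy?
B

For binary distributions, entropy is maximized at p=0.5 and decreases as p moves toward 0 or 1.

H(A) = H(0.24) = 0.7950 bits
H(B) = H(0.57) = 0.9858 bits

Distribution B (p=0.57) is closer to uniform (p=0.5), so it has higher entropy.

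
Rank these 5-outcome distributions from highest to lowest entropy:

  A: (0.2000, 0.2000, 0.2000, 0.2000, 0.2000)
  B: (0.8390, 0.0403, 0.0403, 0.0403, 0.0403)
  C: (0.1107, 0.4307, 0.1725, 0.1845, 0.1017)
A > C > B

Key insight: Entropy is maximized by uniform distributions and minimized by concentrated distributions.

- Uniform distributions have maximum entropy log₂(5) = 2.3219 bits
- The more "peaked" or concentrated a distribution, the lower its entropy

Entropies:
  H(A) = 2.3219 bits
  H(B) = 0.9587 bits
  H(C) = 2.0974 bits

Ranking: A > C > B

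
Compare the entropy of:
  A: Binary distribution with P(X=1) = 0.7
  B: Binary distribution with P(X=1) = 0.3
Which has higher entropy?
Equal

For binary distributions, entropy is maximized at p=0.5 and decreases as p moves toward 0 or 1.

H(A) = H(0.7) = 0.8813 bits
H(B) = H(0.3) = 0.8813 bits

Both distributions are equally far from uniform (|0.7-0.5| = |0.3-0.5|), so they have the same entropy.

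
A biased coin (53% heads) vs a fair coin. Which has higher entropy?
Fair coin

The fair coin is uniform (p=0.5), maximizing binary entropy at 1 bit. The biased coin has H(0.53) ≈ 0.997 bits — its outcome is more predictable, so its entropy is lower.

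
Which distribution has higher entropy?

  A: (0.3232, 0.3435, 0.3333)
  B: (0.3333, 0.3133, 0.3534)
A

Both distributions are close to uniform, making this a harder comparison.

H(A) = 1.5845 bits
H(B) = 1.5832 bits

The distribution closer to uniform has higher entropy.
Answer: A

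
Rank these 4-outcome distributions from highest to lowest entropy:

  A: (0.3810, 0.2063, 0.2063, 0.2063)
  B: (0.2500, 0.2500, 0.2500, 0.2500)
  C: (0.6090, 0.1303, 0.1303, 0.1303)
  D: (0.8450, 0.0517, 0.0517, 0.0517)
B > A > C > D

Key insight: Entropy is maximized by uniform distributions and minimized by concentrated distributions.

Entropies:
  H(A) = 1.9398 bits
  H(B) = 2.0000 bits
  H(C) = 1.5852 bits
  H(D) = 0.8679 bits

Ranking: B > A > C > D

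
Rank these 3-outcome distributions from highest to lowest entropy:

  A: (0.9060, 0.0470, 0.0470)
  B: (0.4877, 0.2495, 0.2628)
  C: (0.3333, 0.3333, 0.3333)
C > B > A

Key insight: Entropy is maximized by uniform distributions and minimized by concentrated distributions.

- Uniform distributions have maximum entropy log₂(3) = 1.5850 bits
- The more "peaked" or concentrated a distribution, the lower its entropy

Entropies:
  H(A) = 0.5437 bits
  H(B) = 1.5116 bits
  H(C) = 1.5850 bits

Ranking: C > B > A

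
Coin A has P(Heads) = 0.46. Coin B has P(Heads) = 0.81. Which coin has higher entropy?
A

For binary distributions, entropy is maximized at p=0.5 and decreases as p moves toward 0 or 1.

H(A) = H(0.46) = 0.9954 bits
H(B) = H(0.81) = 0.7015 bits

Distribution A (p=0.46) is closer to uniform (p=0.5), so it has higher entropy.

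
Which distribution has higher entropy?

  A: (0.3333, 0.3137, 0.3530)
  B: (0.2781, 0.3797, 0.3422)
A

Both distributions are close to uniform, making this a harder comparison.

H(A) = 1.5833 bits
H(B) = 1.5733 bits

The distribution closer to uniform has higher entropy.
Answer: A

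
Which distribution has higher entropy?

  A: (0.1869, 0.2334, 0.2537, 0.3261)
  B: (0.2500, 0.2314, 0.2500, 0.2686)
B

Both distributions are close to uniform, making this a harder comparison.

H(A) = 1.9713 bits
H(B) = 1.9980 bits

The distribution closer to uniform has higher entropy.
Answer: B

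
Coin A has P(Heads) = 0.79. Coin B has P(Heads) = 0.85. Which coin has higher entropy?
A

For binary distributions, entropy is maximized at p=0.5 and decreases as p moves toward 0 or 1.

H(A) = H(0.79) = 0.7415 bits
H(B) = H(0.85) = 0.6098 bits

Distribution A (p=0.79) is closer to uniform (p=0.5), so it has higher entropy.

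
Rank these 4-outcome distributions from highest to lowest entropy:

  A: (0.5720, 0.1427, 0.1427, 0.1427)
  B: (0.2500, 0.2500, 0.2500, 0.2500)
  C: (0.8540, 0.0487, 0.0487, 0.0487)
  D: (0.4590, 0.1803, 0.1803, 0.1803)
B > D > A > C

Key insight: Entropy is maximized by uniform distributions and minimized by concentrated distributions.

Entropies:
  H(A) = 1.6634 bits
  H(B) = 2.0000 bits
  H(C) = 0.8311 bits
  H(D) = 1.8526 bits

Ranking: B > D > A > C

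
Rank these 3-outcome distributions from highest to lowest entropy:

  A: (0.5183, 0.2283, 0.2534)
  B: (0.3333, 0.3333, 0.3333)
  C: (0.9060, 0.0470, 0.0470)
B > A > C

Key insight: Entropy is maximized by uniform distributions and minimized by concentrated distributions.

- Uniform distributions have maximum entropy log₂(3) = 1.5850 bits
- The more "peaked" or concentrated a distribution, the lower its entropy

Entropies:
  H(A) = 1.4798 bits
  H(B) = 1.5850 bits
  H(C) = 0.5437 bits

Ranking: B > A > C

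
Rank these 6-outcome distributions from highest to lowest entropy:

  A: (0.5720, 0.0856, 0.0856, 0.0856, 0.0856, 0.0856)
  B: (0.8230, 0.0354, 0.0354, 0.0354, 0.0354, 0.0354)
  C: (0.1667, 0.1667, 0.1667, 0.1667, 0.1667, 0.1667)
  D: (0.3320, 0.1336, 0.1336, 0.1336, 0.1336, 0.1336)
C > D > A > B

Key insight: Entropy is maximized by uniform distributions and minimized by concentrated distributions.

Entropies:
  H(A) = 1.9788 bits
  H(B) = 1.0845 bits
  H(C) = 2.5850 bits
  H(D) = 2.4680 bits

Ranking: C > D > A > B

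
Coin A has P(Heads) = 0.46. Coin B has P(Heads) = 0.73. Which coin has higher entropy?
A

For binary distributions, entropy is maximized at p=0.5 and decreases as p moves toward 0 or 1.

H(A) = H(0.46) = 0.9954 bits
H(B) = H(0.73) = 0.8415 bits

Distribution A (p=0.46) is closer to uniform (p=0.5), so it has higher entropy.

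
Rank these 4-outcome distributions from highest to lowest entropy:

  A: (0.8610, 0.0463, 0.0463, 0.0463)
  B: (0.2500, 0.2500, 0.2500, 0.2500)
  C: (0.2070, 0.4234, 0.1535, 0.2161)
B > C > A

Key insight: Entropy is maximized by uniform distributions and minimized by concentrated distributions.

- Uniform distributions have maximum entropy log₂(4) = 2.0000 bits
- The more "peaked" or concentrated a distribution, the lower its entropy

Entropies:
  H(A) = 0.8019 bits
  H(B) = 2.0000 bits
  H(C) = 1.8879 bits

Ranking: B > C > A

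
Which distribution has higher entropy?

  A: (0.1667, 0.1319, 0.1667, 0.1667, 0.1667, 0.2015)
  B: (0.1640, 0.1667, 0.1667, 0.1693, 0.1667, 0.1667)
B

Both distributions are close to uniform, making this a harder comparison.

H(A) = 2.5744 bits
H(B) = 2.5849 bits

The distribution closer to uniform has higher entropy.
Answer: B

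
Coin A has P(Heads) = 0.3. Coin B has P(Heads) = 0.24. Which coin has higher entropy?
A

For binary distributions, entropy is maximized at p=0.5 and decreases as p moves toward 0 or 1.

H(A) = H(0.3) = 0.8813 bits
H(B) = H(0.24) = 0.7950 bits

Distribution A (p=0.3) is closer to uniform (p=0.5), so it has higher entropy.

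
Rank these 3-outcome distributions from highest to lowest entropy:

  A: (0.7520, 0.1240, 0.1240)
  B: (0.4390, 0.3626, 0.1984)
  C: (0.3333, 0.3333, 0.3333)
C > B > A

Key insight: Entropy is maximized by uniform distributions and minimized by concentrated distributions.

- Uniform distributions have maximum entropy log₂(3) = 1.5850 bits
- The more "peaked" or concentrated a distribution, the lower its entropy

Entropies:
  H(A) = 1.0561 bits
  H(B) = 1.5151 bits
  H(C) = 1.5850 bits

Ranking: C > B > A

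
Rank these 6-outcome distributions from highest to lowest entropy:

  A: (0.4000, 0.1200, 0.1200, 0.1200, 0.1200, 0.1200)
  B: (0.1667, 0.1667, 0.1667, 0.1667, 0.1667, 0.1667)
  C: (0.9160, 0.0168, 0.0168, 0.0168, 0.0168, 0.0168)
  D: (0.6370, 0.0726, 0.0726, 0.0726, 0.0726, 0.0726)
B > A > D > C

Key insight: Entropy is maximized by uniform distributions and minimized by concentrated distributions.

Entropies:
  H(A) = 2.3641 bits
  H(B) = 2.5850 bits
  H(C) = 0.6112 bits
  H(D) = 1.7880 bits

Ranking: B > A > D > C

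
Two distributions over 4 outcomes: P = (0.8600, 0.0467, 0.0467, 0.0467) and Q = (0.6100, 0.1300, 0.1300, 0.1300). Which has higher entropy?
Q

P is highly concentrated on one outcome (86%), making it nearly deterministic. Q spreads its mass more evenly (max 61%). The more spread-out distribution has higher entropy: H(P) ≈ 0.806 bits, H(Q) ≈ 1.583 bits.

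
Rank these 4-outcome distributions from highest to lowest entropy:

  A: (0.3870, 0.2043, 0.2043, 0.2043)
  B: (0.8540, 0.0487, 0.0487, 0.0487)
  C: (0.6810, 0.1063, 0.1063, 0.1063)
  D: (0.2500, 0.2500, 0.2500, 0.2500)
D > A > C > B

Key insight: Entropy is maximized by uniform distributions and minimized by concentrated distributions.

Entropies:
  H(A) = 1.9344 bits
  H(B) = 0.8311 bits
  H(C) = 1.4089 bits
  H(D) = 2.0000 bits

Ranking: D > A > C > B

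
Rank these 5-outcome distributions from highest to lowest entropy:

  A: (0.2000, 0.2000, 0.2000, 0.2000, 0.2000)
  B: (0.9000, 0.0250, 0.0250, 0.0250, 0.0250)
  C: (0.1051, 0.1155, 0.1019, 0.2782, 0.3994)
A > C > B

Key insight: Entropy is maximized by uniform distributions and minimized by concentrated distributions.

- Uniform distributions have maximum entropy log₂(5) = 2.3219 bits
- The more "peaked" or concentrated a distribution, the lower its entropy

Entropies:
  H(A) = 2.3219 bits
  H(B) = 0.6690 bits
  H(C) = 2.0793 bits

Ranking: A > C > B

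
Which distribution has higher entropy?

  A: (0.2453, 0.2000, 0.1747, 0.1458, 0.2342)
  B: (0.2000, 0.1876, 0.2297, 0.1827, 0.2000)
B

Both distributions are close to uniform, making this a harder comparison.

H(A) = 2.2969 bits
H(B) = 2.3172 bits

The distribution closer to uniform has higher entropy.
Answer: B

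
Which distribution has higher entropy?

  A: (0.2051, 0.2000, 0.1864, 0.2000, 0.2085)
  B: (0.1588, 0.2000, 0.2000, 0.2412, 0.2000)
A

Both distributions are close to uniform, making this a harder comparison.

H(A) = 2.3209 bits
H(B) = 2.3096 bits

The distribution closer to uniform has higher entropy.
Answer: A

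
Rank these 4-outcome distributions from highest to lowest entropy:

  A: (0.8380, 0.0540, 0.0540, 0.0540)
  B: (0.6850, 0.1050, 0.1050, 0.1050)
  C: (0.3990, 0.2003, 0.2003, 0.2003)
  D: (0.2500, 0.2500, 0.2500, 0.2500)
D > C > B > A

Key insight: Entropy is maximized by uniform distributions and minimized by concentrated distributions.

Entropies:
  H(A) = 0.8958 bits
  H(B) = 1.3981 bits
  H(C) = 1.9229 bits
  H(D) = 2.0000 bits

Ranking: D > C > B > A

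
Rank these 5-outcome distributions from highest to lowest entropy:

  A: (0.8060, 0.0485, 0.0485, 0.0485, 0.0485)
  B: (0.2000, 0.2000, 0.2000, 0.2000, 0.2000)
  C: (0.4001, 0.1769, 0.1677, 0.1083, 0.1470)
B > C > A

Key insight: Entropy is maximized by uniform distributions and minimized by concentrated distributions.

- Uniform distributions have maximum entropy log₂(5) = 2.3219 bits
- The more "peaked" or concentrated a distribution, the lower its entropy

Entropies:
  H(A) = 1.0978 bits
  H(B) = 2.3219 bits
  H(C) = 2.1568 bits

Ranking: B > C > A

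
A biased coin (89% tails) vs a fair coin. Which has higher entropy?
Fair coin

The fair coin is uniform (p=0.5), maximizing binary entropy at 1 bit. The biased coin has H(0.89) ≈ 0.500 bits — its outcome is more predictable, so its entropy is lower.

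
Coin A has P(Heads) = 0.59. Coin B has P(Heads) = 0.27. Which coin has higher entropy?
A

For binary distributions, entropy is maximized at p=0.5 and decreases as p moves toward 0 or 1.

H(A) = H(0.59) = 0.9765 bits
H(B) = H(0.27) = 0.8415 bits

Distribution A (p=0.59) is closer to uniform (p=0.5), so it has higher entropy.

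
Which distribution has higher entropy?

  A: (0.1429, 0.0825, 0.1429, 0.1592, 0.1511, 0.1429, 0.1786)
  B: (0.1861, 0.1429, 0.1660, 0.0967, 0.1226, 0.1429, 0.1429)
B

Both distributions are close to uniform, making this a harder comparison.

H(A) = 2.7780 bits
H(B) = 2.7818 bits

The distribution closer to uniform has higher entropy.
Answer: B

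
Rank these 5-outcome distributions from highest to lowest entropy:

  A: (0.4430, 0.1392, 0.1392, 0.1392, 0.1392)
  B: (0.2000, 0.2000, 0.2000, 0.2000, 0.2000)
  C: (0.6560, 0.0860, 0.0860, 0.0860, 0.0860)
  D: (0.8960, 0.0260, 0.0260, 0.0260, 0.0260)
B > A > C > D

Key insight: Entropy is maximized by uniform distributions and minimized by concentrated distributions.

Entropies:
  H(A) = 2.1046 bits
  H(B) = 2.3219 bits
  H(C) = 1.6166 bits
  H(D) = 0.6895 bits

Ranking: B > A > C > D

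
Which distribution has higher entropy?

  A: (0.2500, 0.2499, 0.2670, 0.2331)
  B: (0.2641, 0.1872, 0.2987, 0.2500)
A

Both distributions are close to uniform, making this a harder comparison.

H(A) = 1.9983 bits
H(B) = 1.9805 bits

The distribution closer to uniform has higher entropy.
Answer: A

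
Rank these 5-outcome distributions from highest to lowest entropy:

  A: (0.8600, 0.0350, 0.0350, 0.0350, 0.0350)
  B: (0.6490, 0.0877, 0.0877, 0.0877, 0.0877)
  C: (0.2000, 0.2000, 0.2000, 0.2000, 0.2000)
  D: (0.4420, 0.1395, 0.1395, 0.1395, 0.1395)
C > D > B > A

Key insight: Entropy is maximized by uniform distributions and minimized by concentrated distributions.

Entropies:
  H(A) = 0.8642 bits
  H(B) = 1.6370 bits
  H(C) = 2.3219 bits
  H(D) = 2.1063 bits

Ranking: C > D > B > A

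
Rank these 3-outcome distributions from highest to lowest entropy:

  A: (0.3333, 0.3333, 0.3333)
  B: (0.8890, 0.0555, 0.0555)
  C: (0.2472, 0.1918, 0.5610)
A > C > B

Key insight: Entropy is maximized by uniform distributions and minimized by concentrated distributions.

- Uniform distributions have maximum entropy log₂(3) = 1.5850 bits
- The more "peaked" or concentrated a distribution, the lower its entropy

Entropies:
  H(A) = 1.5850 bits
  H(B) = 0.6139 bits
  H(C) = 1.4232 bits

Ranking: A > C > B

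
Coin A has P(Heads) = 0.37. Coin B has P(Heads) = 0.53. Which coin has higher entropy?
B

For binary distributions, entropy is maximized at p=0.5 and decreases as p moves toward 0 or 1.

H(A) = H(0.37) = 0.9507 bits
H(B) = H(0.53) = 0.9974 bits

Distribution B (p=0.53) is closer to uniform (p=0.5), so it has higher entropy.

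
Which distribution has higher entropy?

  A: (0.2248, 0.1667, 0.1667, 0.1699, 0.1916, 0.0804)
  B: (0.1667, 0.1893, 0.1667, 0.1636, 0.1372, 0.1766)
B

Both distributions are close to uniform, making this a harder comparison.

H(A) = 2.5293 bits
H(B) = 2.5784 bits

The distribution closer to uniform has higher entropy.
Answer: B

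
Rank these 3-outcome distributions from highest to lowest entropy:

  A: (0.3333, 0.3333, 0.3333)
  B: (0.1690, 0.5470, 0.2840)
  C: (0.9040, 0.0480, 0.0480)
A > B > C

Key insight: Entropy is maximized by uniform distributions and minimized by concentrated distributions.

- Uniform distributions have maximum entropy log₂(3) = 1.5850 bits
- The more "peaked" or concentrated a distribution, the lower its entropy

Entropies:
  H(A) = 1.5850 bits
  H(B) = 1.4254 bits
  H(C) = 0.5522 bits

Ranking: A > B > C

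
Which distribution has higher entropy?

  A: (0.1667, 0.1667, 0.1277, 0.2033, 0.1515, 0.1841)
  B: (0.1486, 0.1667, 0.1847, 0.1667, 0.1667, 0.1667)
B

Both distributions are close to uniform, making this a harder comparison.

H(A) = 2.5701 bits
H(B) = 2.5821 bits

The distribution closer to uniform has higher entropy.
Answer: B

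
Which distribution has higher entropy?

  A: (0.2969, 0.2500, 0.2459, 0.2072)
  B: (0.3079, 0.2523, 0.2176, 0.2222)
A

Both distributions are close to uniform, making this a harder comparison.

H(A) = 1.9883 bits
H(B) = 1.9855 bits

The distribution closer to uniform has higher entropy.
Answer: A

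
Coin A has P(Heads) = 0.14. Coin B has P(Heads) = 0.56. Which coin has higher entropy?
B

For binary distributions, entropy is maximized at p=0.5 and decreases as p moves toward 0 or 1.

H(A) = H(0.14) = 0.5842 bits
H(B) = H(0.56) = 0.9896 bits

Distribution B (p=0.56) is closer to uniform (p=0.5), so it has higher entropy.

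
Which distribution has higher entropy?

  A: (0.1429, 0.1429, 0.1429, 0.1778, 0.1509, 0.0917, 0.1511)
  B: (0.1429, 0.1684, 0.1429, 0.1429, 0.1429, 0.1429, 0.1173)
B

Both distributions are close to uniform, making this a harder comparison.

H(A) = 2.7858 bits
H(B) = 2.8007 bits

The distribution closer to uniform has higher entropy.
Answer: B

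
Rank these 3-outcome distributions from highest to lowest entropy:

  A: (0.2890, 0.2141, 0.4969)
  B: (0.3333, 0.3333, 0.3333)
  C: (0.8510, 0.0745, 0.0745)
B > A > C

Key insight: Entropy is maximized by uniform distributions and minimized by concentrated distributions.

- Uniform distributions have maximum entropy log₂(3) = 1.5850 bits
- The more "peaked" or concentrated a distribution, the lower its entropy

Entropies:
  H(A) = 1.4950 bits
  H(B) = 1.5850 bits
  H(C) = 0.7563 bits

Ranking: B > A > C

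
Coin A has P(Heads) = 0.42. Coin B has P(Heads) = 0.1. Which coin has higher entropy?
A

For binary distributions, entropy is maximized at p=0.5 and decreases as p moves toward 0 or 1.

H(A) = H(0.42) = 0.9815 bits
H(B) = H(0.1) = 0.4690 bits

Distribution A (p=0.42) is closer to uniform (p=0.5), so it has higher entropy.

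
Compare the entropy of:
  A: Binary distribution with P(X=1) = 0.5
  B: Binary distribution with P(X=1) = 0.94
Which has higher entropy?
A

For binary distributions, entropy is maximized at p=0.5 and decreases as p moves toward 0 or 1.

H(A) = H(0.5) = 1.0000 bits
H(B) = H(0.94) = 0.3274 bits

Distribution A (p=0.5) is closer to uniform (p=0.5), so it has higher entropy.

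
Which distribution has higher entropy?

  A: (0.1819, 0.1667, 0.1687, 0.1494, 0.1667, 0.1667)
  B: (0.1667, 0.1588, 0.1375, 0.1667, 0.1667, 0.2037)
A

Both distributions are close to uniform, making this a harder comparison.

H(A) = 2.5826 bits
H(B) = 2.5752 bits

The distribution closer to uniform has higher entropy.
Answer: A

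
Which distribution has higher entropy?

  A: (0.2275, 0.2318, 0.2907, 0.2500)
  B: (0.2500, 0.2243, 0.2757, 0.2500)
B

Both distributions are close to uniform, making this a harder comparison.

H(A) = 1.9930 bits
H(B) = 1.9962 bits

The distribution closer to uniform has higher entropy.
Answer: B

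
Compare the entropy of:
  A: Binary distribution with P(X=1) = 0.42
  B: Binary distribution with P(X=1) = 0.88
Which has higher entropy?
A

For binary distributions, entropy is maximized at p=0.5 and decreases as p moves toward 0 or 1.

H(A) = H(0.42) = 0.9815 bits
H(B) = H(0.88) = 0.5294 bits

Distribution A (p=0.42) is closer to uniform (p=0.5), so it has higher entropy.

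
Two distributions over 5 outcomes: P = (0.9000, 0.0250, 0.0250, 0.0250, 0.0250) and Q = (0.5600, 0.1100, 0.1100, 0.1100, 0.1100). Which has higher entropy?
Q

P is highly concentrated on one outcome (90%), making it nearly deterministic. Q spreads its mass more evenly (max 56%). The more spread-out distribution has higher entropy: H(P) ≈ 0.669 bits, H(Q) ≈ 1.870 bits.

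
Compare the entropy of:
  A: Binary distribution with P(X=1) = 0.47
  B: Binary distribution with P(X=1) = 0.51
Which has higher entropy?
B

For binary distributions, entropy is maximized at p=0.5 and decreases as p moves toward 0 or 1.

H(A) = H(0.47) = 0.9974 bits
H(B) = H(0.51) = 0.9997 bits

Distribution B (p=0.51) is closer to uniform (p=0.5), so it has higher entropy.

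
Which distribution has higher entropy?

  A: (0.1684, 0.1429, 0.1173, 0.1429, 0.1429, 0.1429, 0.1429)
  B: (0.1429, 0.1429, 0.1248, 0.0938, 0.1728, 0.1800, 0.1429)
A

Both distributions are close to uniform, making this a harder comparison.

H(A) = 2.8007 bits
H(B) = 2.7811 bits

The distribution closer to uniform has higher entropy.
Answer: A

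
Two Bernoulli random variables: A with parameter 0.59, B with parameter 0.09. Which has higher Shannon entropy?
A

For binary distributions, entropy is maximized at p=0.5 and decreases as p moves toward 0 or 1.

H(A) = H(0.59) = 0.9765 bits
H(B) = H(0.09) = 0.4365 bits

Distribution A (p=0.59) is closer to uniform (p=0.5), so it has higher entropy.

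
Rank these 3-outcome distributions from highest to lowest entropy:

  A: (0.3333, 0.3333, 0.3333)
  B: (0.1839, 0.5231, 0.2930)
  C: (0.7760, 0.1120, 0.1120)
A > B > C

Key insight: Entropy is maximized by uniform distributions and minimized by concentrated distributions.

- Uniform distributions have maximum entropy log₂(3) = 1.5850 bits
- The more "peaked" or concentrated a distribution, the lower its entropy

Entropies:
  H(A) = 1.5850 bits
  H(B) = 1.4572 bits
  H(C) = 0.9914 bits

Ranking: A > B > C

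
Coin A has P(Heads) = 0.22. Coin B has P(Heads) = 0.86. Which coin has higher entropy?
A

For binary distributions, entropy is maximized at p=0.5 and decreases as p moves toward 0 or 1.

H(A) = H(0.22) = 0.7602 bits
H(B) = H(0.86) = 0.5842 bits

Distribution A (p=0.22) is closer to uniform (p=0.5), so it has higher entropy.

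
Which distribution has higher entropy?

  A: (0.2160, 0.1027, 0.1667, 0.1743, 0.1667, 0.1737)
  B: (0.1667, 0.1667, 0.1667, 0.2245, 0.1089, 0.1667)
B

Both distributions are close to uniform, making this a harder comparison.

H(A) = 2.5544 bits
H(B) = 2.5554 bits

The distribution closer to uniform has higher entropy.
Answer: B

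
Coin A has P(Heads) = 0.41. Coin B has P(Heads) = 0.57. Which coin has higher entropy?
B

For binary distributions, entropy is maximized at p=0.5 and decreases as p moves toward 0 or 1.

H(A) = H(0.41) = 0.9765 bits
H(B) = H(0.57) = 0.9858 bits

Distribution B (p=0.57) is closer to uniform (p=0.5), so it has higher entropy.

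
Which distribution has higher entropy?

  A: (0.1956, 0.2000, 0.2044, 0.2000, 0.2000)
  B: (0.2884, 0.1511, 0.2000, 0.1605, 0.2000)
A

Both distributions are close to uniform, making this a harder comparison.

H(A) = 2.3218 bits
H(B) = 2.2817 bits

The distribution closer to uniform has higher entropy.
Answer: A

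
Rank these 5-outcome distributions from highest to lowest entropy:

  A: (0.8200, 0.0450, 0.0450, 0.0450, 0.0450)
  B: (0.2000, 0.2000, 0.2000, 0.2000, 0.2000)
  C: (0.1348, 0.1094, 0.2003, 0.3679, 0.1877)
B > C > A

Key insight: Entropy is maximized by uniform distributions and minimized by concentrated distributions.

- Uniform distributions have maximum entropy log₂(5) = 2.3219 bits
- The more "peaked" or concentrated a distribution, the lower its entropy

Entropies:
  H(A) = 1.0401 bits
  H(B) = 2.3219 bits
  H(C) = 2.1873 bits

Ranking: B > C > A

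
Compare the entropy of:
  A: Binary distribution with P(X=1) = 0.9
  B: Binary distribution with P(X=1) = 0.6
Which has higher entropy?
B

For binary distributions, entropy is maximized at p=0.5 and decreases as p moves toward 0 or 1.

H(A) = H(0.9) = 0.4690 bits
H(B) = H(0.6) = 0.9710 bits

Distribution B (p=0.6) is closer to uniform (p=0.5), so it has higher entropy.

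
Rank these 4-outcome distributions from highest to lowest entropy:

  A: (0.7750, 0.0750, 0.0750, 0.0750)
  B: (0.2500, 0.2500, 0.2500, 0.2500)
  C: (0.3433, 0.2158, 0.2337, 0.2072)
B > C > A

Key insight: Entropy is maximized by uniform distributions and minimized by concentrated distributions.

- Uniform distributions have maximum entropy log₂(4) = 2.0000 bits
- The more "peaked" or concentrated a distribution, the lower its entropy

Entropies:
  H(A) = 1.1258 bits
  H(B) = 2.0000 bits
  H(C) = 1.9676 bits

Ranking: B > C > A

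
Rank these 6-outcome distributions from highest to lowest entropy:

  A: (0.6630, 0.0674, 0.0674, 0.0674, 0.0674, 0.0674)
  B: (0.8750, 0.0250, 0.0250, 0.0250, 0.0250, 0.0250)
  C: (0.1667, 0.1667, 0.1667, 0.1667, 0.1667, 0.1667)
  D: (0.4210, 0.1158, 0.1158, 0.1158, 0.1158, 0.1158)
C > D > A > B

Key insight: Entropy is maximized by uniform distributions and minimized by concentrated distributions.

Entropies:
  H(A) = 1.7044 bits
  H(B) = 0.8338 bits
  H(C) = 2.5850 bits
  H(D) = 2.3263 bits

Ranking: C > D > A > B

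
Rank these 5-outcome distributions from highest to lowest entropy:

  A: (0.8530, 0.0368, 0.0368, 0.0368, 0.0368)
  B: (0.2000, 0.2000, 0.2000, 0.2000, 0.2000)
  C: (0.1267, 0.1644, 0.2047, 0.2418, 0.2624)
B > C > A

Key insight: Entropy is maximized by uniform distributions and minimized by concentrated distributions.

- Uniform distributions have maximum entropy log₂(5) = 2.3219 bits
- The more "peaked" or concentrated a distribution, the lower its entropy

Entropies:
  H(A) = 0.8963 bits
  H(B) = 2.3219 bits
  H(C) = 2.2760 bits

Ranking: B > C > A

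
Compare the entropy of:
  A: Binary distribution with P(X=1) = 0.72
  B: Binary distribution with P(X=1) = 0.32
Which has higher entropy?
B

For binary distributions, entropy is maximized at p=0.5 and decreases as p moves toward 0 or 1.

H(A) = H(0.72) = 0.8555 bits
H(B) = H(0.32) = 0.9044 bits

Distribution B (p=0.32) is closer to uniform (p=0.5), so it has higher entropy.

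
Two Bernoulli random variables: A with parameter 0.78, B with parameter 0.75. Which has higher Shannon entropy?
B

For binary distributions, entropy is maximized at p=0.5 and decreases as p moves toward 0 or 1.

H(A) = H(0.78) = 0.7602 bits
H(B) = H(0.75) = 0.8113 bits

Distribution B (p=0.75) is closer to uniform (p=0.5), so it has higher entropy.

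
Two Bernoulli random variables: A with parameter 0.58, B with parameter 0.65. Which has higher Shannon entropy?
A

For binary distributions, entropy is maximized at p=0.5 and decreases as p moves toward 0 or 1.

H(A) = H(0.58) = 0.9815 bits
H(B) = H(0.65) = 0.9341 bits

Distribution A (p=0.58) is closer to uniform (p=0.5), so it has higher entropy.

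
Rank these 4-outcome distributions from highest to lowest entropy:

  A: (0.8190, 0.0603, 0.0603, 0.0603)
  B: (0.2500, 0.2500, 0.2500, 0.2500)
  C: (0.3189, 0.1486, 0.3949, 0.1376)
B > C > A

Key insight: Entropy is maximized by uniform distributions and minimized by concentrated distributions.

- Uniform distributions have maximum entropy log₂(4) = 2.0000 bits
- The more "peaked" or concentrated a distribution, the lower its entropy

Entropies:
  H(A) = 0.9691 bits
  H(B) = 2.0000 bits
  H(C) = 1.8576 bits

Ranking: B > C > A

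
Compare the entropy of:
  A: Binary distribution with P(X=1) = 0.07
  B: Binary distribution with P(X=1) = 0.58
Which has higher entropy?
B

For binary distributions, entropy is maximized at p=0.5 and decreases as p moves toward 0 or 1.

H(A) = H(0.07) = 0.3659 bits
H(B) = H(0.58) = 0.9815 bits

Distribution B (p=0.58) is closer to uniform (p=0.5), so it has higher entropy.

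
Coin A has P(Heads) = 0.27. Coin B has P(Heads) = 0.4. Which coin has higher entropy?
B

For binary distributions, entropy is maximized at p=0.5 and decreases as p moves toward 0 or 1.

H(A) = H(0.27) = 0.8415 bits
H(B) = H(0.4) = 0.9710 bits

Distribution B (p=0.4) is closer to uniform (p=0.5), so it has higher entropy.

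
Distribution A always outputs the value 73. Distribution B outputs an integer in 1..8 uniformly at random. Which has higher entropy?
B

A is deterministic, so H(A) = 0. B is uniform over 8 outcomes, so H(B) = log₂(8) = 3.000 bits. Any distribution with genuine randomness has higher entropy than a deterministic one.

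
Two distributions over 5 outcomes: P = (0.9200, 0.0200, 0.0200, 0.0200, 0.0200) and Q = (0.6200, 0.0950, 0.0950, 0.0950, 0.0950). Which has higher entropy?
Q

P is highly concentrated on one outcome (92%), making it nearly deterministic. Q spreads its mass more evenly (max 62%). The more spread-out distribution has higher entropy: H(P) ≈ 0.562 bits, H(Q) ≈ 1.718 bits.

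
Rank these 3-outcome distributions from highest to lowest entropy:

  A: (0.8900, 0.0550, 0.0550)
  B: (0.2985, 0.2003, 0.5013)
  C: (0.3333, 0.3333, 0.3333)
C > B > A

Key insight: Entropy is maximized by uniform distributions and minimized by concentrated distributions.

- Uniform distributions have maximum entropy log₂(3) = 1.5850 bits
- The more "peaked" or concentrated a distribution, the lower its entropy

Entropies:
  H(A) = 0.6099 bits
  H(B) = 1.4847 bits
  H(C) = 1.5850 bits

Ranking: C > B > A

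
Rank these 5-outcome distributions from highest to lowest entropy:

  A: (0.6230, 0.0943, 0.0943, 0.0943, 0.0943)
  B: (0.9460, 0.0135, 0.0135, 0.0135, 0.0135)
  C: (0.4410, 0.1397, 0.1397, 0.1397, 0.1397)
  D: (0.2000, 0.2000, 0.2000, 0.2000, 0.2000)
D > C > A > B

Key insight: Entropy is maximized by uniform distributions and minimized by concentrated distributions.

Entropies:
  H(A) = 1.7099 bits
  H(B) = 0.4112 bits
  H(C) = 2.1079 bits
  H(D) = 2.3219 bits

Ranking: D > C > A > B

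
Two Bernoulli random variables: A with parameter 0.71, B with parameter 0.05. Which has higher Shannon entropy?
A

For binary distributions, entropy is maximized at p=0.5 and decreases as p moves toward 0 or 1.

H(A) = H(0.71) = 0.8687 bits
H(B) = H(0.05) = 0.2864 bits

Distribution A (p=0.71) is closer to uniform (p=0.5), so it has higher entropy.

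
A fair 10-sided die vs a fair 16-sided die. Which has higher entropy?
16-sided die

Both are uniform distributions; for uniform over n outcomes, H = log₂(n). H(10-sided) = log₂(10) = 3.322 bits and H(16-sided) = log₂(16) = 4.000 bits. More outcomes in a uniform distribution means higher entropy.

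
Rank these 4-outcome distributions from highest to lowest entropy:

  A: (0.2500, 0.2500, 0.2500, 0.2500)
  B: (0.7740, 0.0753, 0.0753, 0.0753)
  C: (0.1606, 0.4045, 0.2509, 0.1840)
A > C > B

Key insight: Entropy is maximized by uniform distributions and minimized by concentrated distributions.

- Uniform distributions have maximum entropy log₂(4) = 2.0000 bits
- The more "peaked" or concentrated a distribution, the lower its entropy

Entropies:
  H(A) = 2.0000 bits
  H(B) = 1.1292 bits
  H(C) = 1.9018 bits

Ranking: A > C > B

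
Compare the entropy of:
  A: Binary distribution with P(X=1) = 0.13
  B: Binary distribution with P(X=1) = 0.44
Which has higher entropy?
B

For binary distributions, entropy is maximized at p=0.5 and decreases as p moves toward 0 or 1.

H(A) = H(0.13) = 0.5574 bits
H(B) = H(0.44) = 0.9896 bits

Distribution B (p=0.44) is closer to uniform (p=0.5), so it has higher entropy.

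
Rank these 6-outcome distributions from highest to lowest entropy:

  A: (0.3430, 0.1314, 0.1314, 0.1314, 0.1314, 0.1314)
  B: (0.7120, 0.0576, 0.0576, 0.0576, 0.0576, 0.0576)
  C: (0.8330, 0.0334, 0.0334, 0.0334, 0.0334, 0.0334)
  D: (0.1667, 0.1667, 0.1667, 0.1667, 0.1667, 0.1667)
D > A > B > C

Key insight: Entropy is maximized by uniform distributions and minimized by concentrated distributions.

Entropies:
  H(A) = 2.4532 bits
  H(B) = 1.5348 bits
  H(C) = 1.0386 bits
  H(D) = 2.5850 bits

Ranking: D > A > B > C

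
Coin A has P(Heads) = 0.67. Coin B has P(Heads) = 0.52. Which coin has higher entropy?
B

For binary distributions, entropy is maximized at p=0.5 and decreases as p moves toward 0 or 1.

H(A) = H(0.67) = 0.9149 bits
H(B) = H(0.52) = 0.9988 bits

Distribution B (p=0.52) is closer to uniform (p=0.5), so it has higher entropy.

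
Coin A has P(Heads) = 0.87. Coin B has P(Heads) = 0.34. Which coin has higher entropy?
B

For binary distributions, entropy is maximized at p=0.5 and decreases as p moves toward 0 or 1.

H(A) = H(0.87) = 0.5574 bits
H(B) = H(0.34) = 0.9248 bits

Distribution B (p=0.34) is closer to uniform (p=0.5), so it has higher entropy.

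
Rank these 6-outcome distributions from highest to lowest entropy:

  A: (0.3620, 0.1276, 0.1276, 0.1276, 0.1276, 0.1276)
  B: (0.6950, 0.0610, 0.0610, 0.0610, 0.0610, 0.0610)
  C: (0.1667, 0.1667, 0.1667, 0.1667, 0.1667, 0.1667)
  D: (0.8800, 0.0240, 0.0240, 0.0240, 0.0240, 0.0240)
C > A > B > D

Key insight: Entropy is maximized by uniform distributions and minimized by concentrated distributions.

Entropies:
  H(A) = 2.4257 bits
  H(B) = 1.5955 bits
  H(C) = 2.5850 bits
  H(D) = 0.8080 bits

Ranking: C > A > B > D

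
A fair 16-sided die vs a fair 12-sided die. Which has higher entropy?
16-sided die

Both are uniform distributions; for uniform over n outcomes, H = log₂(n). H(16-sided) = log₂(16) = 4.000 bits and H(12-sided) = log₂(12) = 3.585 bits. More outcomes in a uniform distribution means higher entropy.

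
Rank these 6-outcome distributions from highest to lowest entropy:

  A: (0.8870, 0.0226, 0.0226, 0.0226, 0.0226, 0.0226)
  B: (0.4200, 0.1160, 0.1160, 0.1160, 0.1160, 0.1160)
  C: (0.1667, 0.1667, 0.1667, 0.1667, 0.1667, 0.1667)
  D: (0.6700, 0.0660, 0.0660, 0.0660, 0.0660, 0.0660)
C > B > D > A

Key insight: Entropy is maximized by uniform distributions and minimized by concentrated distributions.

Entropies:
  H(A) = 0.7713 bits
  H(B) = 2.3282 bits
  H(C) = 2.5850 bits
  H(D) = 1.6812 bits

Ranking: C > B > D > A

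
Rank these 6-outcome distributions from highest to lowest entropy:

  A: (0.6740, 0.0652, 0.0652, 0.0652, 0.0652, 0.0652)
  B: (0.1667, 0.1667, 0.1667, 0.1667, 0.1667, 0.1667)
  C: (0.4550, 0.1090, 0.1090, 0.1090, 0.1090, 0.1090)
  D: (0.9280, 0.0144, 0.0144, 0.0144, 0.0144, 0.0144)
B > C > A > D

Key insight: Entropy is maximized by uniform distributions and minimized by concentrated distributions.

Entropies:
  H(A) = 1.6677 bits
  H(B) = 2.5850 bits
  H(C) = 2.2596 bits
  H(D) = 0.5405 bits

Ranking: B > C > A > D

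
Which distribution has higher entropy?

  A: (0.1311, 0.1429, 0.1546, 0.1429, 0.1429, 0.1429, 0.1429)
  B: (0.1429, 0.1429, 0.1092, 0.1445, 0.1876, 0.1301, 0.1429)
A

Both distributions are close to uniform, making this a harder comparison.

H(A) = 2.8060 bits
H(B) = 2.7910 bits

The distribution closer to uniform has higher entropy.
Answer: A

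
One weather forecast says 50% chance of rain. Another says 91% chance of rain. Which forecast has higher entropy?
50% forecast

Treat each forecast as a Bernoulli distribution. Binary entropy is maximized at p=0.5 and falls off symmetrically toward 0 or 1. The 50% forecast is closer to 50%, so it is more uncertain. H(50%) ≈ 1.000 bits, H(91%) ≈ 0.436 bits.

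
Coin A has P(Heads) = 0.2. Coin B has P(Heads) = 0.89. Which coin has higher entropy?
A

For binary distributions, entropy is maximized at p=0.5 and decreases as p moves toward 0 or 1.

H(A) = H(0.2) = 0.7219 bits
H(B) = H(0.89) = 0.4999 bits

Distribution A (p=0.2) is closer to uniform (p=0.5), so it has higher entropy.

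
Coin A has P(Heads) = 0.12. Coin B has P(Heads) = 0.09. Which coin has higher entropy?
A

For binary distributions, entropy is maximized at p=0.5 and decreases as p moves toward 0 or 1.

H(A) = H(0.12) = 0.5294 bits
H(B) = H(0.09) = 0.4365 bits

Distribution A (p=0.12) is closer to uniform (p=0.5), so it has higher entropy.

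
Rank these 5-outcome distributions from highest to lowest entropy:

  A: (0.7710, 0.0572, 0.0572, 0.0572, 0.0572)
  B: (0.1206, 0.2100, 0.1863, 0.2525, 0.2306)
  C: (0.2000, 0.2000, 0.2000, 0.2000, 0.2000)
C > B > A

Key insight: Entropy is maximized by uniform distributions and minimized by concentrated distributions.

- Uniform distributions have maximum entropy log₂(5) = 2.3219 bits
- The more "peaked" or concentrated a distribution, the lower its entropy

Entropies:
  H(A) = 1.2343 bits
  H(B) = 2.2819 bits
  H(C) = 2.3219 bits

Ranking: C > B > A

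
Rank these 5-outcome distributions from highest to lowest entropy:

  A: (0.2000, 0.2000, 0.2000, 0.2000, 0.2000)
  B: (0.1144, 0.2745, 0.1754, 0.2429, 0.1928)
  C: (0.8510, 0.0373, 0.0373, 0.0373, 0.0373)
A > B > C

Key insight: Entropy is maximized by uniform distributions and minimized by concentrated distributions.

- Uniform distributions have maximum entropy log₂(5) = 2.3219 bits
- The more "peaked" or concentrated a distribution, the lower its entropy

Entropies:
  H(A) = 2.3219 bits
  H(B) = 2.2640 bits
  H(C) = 0.9053 bits

Ranking: A > B > C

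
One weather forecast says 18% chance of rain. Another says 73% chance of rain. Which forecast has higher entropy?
73% forecast

Treat each forecast as a Bernoulli distribution. Binary entropy is maximized at p=0.5 and falls off symmetrically toward 0 or 1. The 73% forecast is closer to 50%, so it is more uncertain. H(18%) ≈ 0.680 bits, H(73%) ≈ 0.841 bits.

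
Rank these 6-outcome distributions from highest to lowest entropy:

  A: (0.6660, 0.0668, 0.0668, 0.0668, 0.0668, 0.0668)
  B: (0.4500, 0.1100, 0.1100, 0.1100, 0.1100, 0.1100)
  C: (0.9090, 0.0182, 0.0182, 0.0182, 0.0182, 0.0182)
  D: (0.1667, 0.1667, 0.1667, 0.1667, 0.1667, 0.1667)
D > B > A > C

Key insight: Entropy is maximized by uniform distributions and minimized by concentrated distributions.

Entropies:
  H(A) = 1.6945 bits
  H(B) = 2.2698 bits
  H(C) = 0.6511 bits
  H(D) = 2.5850 bits

Ranking: D > B > A > C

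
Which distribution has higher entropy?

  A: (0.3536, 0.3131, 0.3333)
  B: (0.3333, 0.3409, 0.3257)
B

Both distributions are close to uniform, making this a harder comparison.

H(A) = 1.5832 bits
H(B) = 1.5847 bits

The distribution closer to uniform has higher entropy.
Answer: B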